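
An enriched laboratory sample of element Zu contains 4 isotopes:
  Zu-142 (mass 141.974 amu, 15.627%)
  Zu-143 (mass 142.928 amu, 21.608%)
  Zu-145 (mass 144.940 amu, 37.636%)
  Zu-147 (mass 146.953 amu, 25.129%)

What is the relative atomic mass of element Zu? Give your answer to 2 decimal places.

144.55 amu

Average mass = Σ (abundance × isotope mass) = 0.15627 × 141.974 + 0.21608 × 142.928 + 0.37636 × 144.940 + 0.25129 × 146.953
= 22.1863 + 30.8839 + 54.5496 + 36.9278 = 144.5476 amu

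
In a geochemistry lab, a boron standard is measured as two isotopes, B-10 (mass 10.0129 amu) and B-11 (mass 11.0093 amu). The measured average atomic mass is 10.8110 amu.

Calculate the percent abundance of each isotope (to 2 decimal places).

B-10: 19.90%, B-11: 80.10%

Let x be the fractional abundance of B-10; then B-11 has abundance 1 − x.
10.0129·x + 11.0093·(1 − x) = 10.8110
(10.0129 − 11.0093)·x = 10.8110 − 11.0093
x = -0.1983 / -0.9964 = 0.19902 → 19.90% B-10, 80.10% B-11.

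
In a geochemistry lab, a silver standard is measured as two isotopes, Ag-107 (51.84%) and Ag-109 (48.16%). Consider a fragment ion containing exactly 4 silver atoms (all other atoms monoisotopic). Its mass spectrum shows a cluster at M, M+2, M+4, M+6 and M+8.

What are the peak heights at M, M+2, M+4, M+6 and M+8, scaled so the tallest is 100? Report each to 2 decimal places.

19.31 : 71.76 : 100.00 : 61.93 : 14.38

Expanding (0.5184 + 0.4816)^4:
P(M) = 0.5184^4 = 0.072220
P(M+2) = 4 × 0.5184^3 × 0.4816^1 = 0.268375
P(M+4) = 6 × 0.5184^2 × 0.4816^2 = 0.373985
P(M+6) = 4 × 0.5184^1 × 0.4816^3 = 0.231624
P(M+8) = 0.4816^4 = 0.053795
The M+4 peak is largest (0.373985); scaling to 100 gives 19.31 : 71.76 : 100.00 : 61.93 : 14.38.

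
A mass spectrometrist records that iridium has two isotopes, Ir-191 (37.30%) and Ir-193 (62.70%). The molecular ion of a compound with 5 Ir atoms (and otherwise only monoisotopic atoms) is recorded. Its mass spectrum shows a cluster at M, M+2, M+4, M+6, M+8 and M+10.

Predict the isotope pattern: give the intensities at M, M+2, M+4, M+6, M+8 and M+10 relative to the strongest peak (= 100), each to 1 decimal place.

2.1 : 17.7 : 59.5 : 100.0 : 84.0 : 28.3

Each Ir atom is independently Ir-191 (p = 0.3730) or Ir-193 (q = 0.6270); the cluster is the binomial expansion (p + q)^5.
P(M) = 0.3730^5 = 0.007220
P(M+2) = 5 × 0.3730^4 × 0.6270^1 = 0.060684
P(M+4) = 10 × 0.3730^3 × 0.6270^2 = 0.204015
P(M+6) = 10 × 0.3730^2 × 0.6270^3 = 0.342942
P(M+8) = 5 × 0.3730^1 × 0.6270^4 = 0.288237
P(M+10) = 0.6270^5 = 0.096903
The M+6 peak is largest (0.342942); scaling to 100 gives 2.1 : 17.7 : 59.5 : 100.0 : 84.0 : 28.3.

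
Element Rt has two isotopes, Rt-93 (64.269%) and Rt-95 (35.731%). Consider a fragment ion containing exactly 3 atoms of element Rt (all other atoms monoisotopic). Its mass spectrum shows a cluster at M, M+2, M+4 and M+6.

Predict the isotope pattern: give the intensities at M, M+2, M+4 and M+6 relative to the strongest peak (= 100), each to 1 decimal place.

60.0 : 100.0 : 55.6 : 10.3

Expanding (0.64269 + 0.35731)^3:
P(M) = 0.64269^3 = 0.265463
P(M+2) = 3 × 0.64269^2 × 0.35731^1 = 0.442761
P(M+4) = 3 × 0.64269^1 × 0.35731^2 = 0.246158
P(M+6) = 0.35731^3 = 0.045618
The M+2 peak is largest (0.442761); scaling to 100 gives 60.0 : 100.0 : 55.6 : 10.3.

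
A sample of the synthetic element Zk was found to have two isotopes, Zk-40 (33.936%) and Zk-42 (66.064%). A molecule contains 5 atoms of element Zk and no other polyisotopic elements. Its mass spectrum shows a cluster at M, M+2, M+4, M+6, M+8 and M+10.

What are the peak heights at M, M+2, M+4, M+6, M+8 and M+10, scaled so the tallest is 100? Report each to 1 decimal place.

1.4 : 13.2 : 51.4 : 100.0 : 97.3 : 37.9

Each Zk atom is independently Zk-40 (p = 0.33936) or Zk-42 (q = 0.66064); the cluster is the binomial expansion (p + q)^5.
P(M) = 0.33936^5 = 0.004501
P(M+2) = 5 × 0.33936^4 × 0.66064^1 = 0.043810
P(M+4) = 10 × 0.33936^3 × 0.66064^2 = 0.170574
P(M+6) = 10 × 0.33936^2 × 0.66064^3 = 0.332059
P(M+8) = 5 × 0.33936^1 × 0.66064^4 = 0.323214
P(M+10) = 0.66064^5 = 0.125842
The M+6 peak is largest (0.332059); scaling to 100 gives 1.4 : 13.2 : 51.4 : 100.0 : 97.3 : 37.9.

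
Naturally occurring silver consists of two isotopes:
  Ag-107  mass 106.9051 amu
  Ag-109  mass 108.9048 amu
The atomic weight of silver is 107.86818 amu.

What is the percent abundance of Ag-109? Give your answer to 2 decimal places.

48.16%

Writing the weighted mean with unknown fraction x of Ag-107:
106.9051·x + 108.9048·(1 − x) = 107.86818
(106.9051 − 108.9048)·x = 107.86818 − 108.9048
x = -1.03662 / -1.9997 = 0.51839 → 51.84% Ag-107, 48.16% Ag-109.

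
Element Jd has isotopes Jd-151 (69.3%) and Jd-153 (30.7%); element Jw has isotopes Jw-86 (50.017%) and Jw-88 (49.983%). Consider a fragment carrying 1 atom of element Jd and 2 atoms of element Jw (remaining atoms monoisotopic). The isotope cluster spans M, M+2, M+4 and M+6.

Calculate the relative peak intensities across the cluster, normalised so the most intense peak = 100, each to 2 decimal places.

Element Jd pattern (n=1): 0.6930 : 0.3070
Element Jw pattern (n=2): 0.25017003 : 0.49999994 : 0.24983003
Convolve the two distributions (both contribute in 2-u steps):
  M: 0.6930×0.25017003 = 0.173368
  M+2: 0.6930×0.49999994 + 0.3070×0.25017003 = 0.423302
  M+4: 0.6930×0.24983003 + 0.3070×0.49999994 = 0.326632
  M+6: 0.3070×0.24983003 = 0.076698
Scale to base peak (0.423302) = 100: 40.96 : 100.00 : 77.16 : 18.12

40.96 : 100.00 : 77.16 : 18.12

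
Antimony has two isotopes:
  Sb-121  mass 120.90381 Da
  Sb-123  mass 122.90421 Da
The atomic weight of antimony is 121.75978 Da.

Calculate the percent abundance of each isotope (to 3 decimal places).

Let x be the fractional abundance of Sb-121; then Sb-123 has abundance 1 − x.
120.90381·x + 122.90421·(1 − x) = 121.75978
(120.90381 − 122.90421)·x = 121.75978 − 122.90421
x = -1.14443 / -2.00040 = 0.57210 → 57.210% Sb-121, 42.790% Sb-123.

Sb-121: 57.210%, Sb-123: 42.790%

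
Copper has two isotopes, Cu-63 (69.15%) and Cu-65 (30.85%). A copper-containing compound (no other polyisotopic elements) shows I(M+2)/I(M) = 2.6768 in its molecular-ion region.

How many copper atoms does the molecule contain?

For n independent Cu atoms, I(M+2)/I(M) = n · (abundance Cu-65) / (abundance Cu-63) = n · 0.3085/0.6915.
n = 2.6768 × 0.6915/0.3085 = 6.00 ≈ 6

6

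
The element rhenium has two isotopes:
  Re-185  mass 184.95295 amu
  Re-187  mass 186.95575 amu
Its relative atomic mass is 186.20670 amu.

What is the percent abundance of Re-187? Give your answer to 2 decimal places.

62.60%

Writing the weighted mean with unknown fraction x of Re-185:
184.95295·x + 186.95575·(1 − x) = 186.20670
(184.95295 − 186.95575)·x = 186.20670 − 186.95575
x = -0.74905 / -2.00280 = 0.37400 → 37.40% Re-185, 62.60% Re-187.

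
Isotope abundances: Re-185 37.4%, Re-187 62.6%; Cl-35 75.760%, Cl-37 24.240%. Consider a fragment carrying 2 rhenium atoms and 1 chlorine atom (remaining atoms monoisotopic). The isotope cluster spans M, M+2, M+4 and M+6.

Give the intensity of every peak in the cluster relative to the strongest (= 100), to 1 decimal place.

Rhenium pattern (n=2): 0.139876 : 0.468248 : 0.391876
Chlorine pattern (n=1): 0.7576 : 0.2424
Convolve the two distributions (both contribute in 2-u steps):
  M: 0.139876×0.7576 = 0.105970
  M+2: 0.139876×0.2424 + 0.468248×0.7576 = 0.388651
  M+4: 0.468248×0.2424 + 0.391876×0.7576 = 0.410389
  M+6: 0.391876×0.2424 = 0.094991
Scale to base peak (0.410389) = 100: 25.8 : 94.7 : 100.0 : 23.1

25.8 : 94.7 : 100.0 : 23.1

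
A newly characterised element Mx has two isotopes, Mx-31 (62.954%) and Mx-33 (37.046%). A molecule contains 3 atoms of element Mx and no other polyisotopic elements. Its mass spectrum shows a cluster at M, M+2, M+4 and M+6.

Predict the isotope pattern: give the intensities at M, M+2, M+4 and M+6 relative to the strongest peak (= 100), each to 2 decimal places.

Expanding (0.62954 + 0.37046)^3:
P(M) = 0.62954^3 = 0.249500
P(M+2) = 3 × 0.62954^2 × 0.37046^1 = 0.440463
P(M+4) = 3 × 0.62954^1 × 0.37046^2 = 0.259195
P(M+6) = 0.37046^3 = 0.050842
The M+2 peak is largest (0.440463); scaling to 100 gives 56.64 : 100.00 : 58.85 : 11.54.

56.64 : 100.00 : 58.85 : 11.54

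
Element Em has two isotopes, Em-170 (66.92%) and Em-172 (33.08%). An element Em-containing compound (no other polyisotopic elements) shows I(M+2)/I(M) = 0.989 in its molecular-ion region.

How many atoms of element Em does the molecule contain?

2

The M+2/M ratio from n Em atoms is n · q/p = n · 0.3308/0.6692.
n = 0.989 × 0.6692/0.3308 = 2.00 ≈ 2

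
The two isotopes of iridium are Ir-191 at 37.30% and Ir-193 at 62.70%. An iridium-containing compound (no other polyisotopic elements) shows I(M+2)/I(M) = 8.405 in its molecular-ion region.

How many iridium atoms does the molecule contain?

5

With n Ir atoms, P(M+2)/P(M) = C(n,1)·p^(n−1)q / p^n = n·q/p = n · 0.6270/0.3730.
n = 8.405 × 0.3730/0.6270 = 5.00 ≈ 5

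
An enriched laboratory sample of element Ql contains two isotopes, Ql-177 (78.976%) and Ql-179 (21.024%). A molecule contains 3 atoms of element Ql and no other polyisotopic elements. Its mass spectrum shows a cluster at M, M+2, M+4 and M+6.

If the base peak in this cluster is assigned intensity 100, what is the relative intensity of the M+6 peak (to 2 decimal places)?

1.89

Term probabilities: M 0.4926, M+2 0.3934, M+4 0.1047, M+6 0.0093. Base peak = M.
P(M) = C(3,0) × 0.78976^3 × 0.21024^0 = 1 × 0.49258978 × 1.0000 = 0.492590 (base)
P(M+6) = C(3,3) × 0.78976^0 × 0.21024^3 = 1 × 1.0000 × 0.00929279 = 0.009293
Relative intensity = 0.009293 / 0.492590 × 100 = 1.89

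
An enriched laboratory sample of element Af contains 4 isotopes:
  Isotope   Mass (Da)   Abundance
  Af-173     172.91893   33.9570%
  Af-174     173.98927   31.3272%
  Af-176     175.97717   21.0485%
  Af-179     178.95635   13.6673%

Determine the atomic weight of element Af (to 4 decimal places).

Ar = Σ fᵢ·mᵢ = 0.339570 × 172.91893 + 0.313272 × 173.98927 + 0.210485 × 175.97717 + 0.136673 × 178.95635
= 58.718081 + 54.505967 + 37.040555 + 24.458501 = 174.723104 Da

174.7231 Da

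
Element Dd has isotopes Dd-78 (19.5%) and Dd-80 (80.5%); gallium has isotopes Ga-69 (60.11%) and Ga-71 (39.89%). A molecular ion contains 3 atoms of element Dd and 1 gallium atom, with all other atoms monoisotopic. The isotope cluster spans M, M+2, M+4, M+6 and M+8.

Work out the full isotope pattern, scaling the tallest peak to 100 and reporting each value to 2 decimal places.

Element Dd pattern (n=3): 0.00741488 : 0.09183038 : 0.37909462 : 0.52166012
Gallium pattern (n=1): 0.6011 : 0.3989
Convolve the two distributions (both contribute in 2-u steps):
  M: 0.00741488×0.6011 = 0.004457
  M+2: 0.00741488×0.3989 + 0.09183038×0.6011 = 0.058157
  M+4: 0.09183038×0.3989 + 0.37909462×0.6011 = 0.264505
  M+6: 0.37909462×0.3989 + 0.52166012×0.6011 = 0.464791
  M+8: 0.52166012×0.3989 = 0.208090
Scale to base peak (0.464791) = 100: 0.96 : 12.51 : 56.91 : 100.00 : 44.77

0.96 : 12.51 : 56.91 : 100.00 : 44.77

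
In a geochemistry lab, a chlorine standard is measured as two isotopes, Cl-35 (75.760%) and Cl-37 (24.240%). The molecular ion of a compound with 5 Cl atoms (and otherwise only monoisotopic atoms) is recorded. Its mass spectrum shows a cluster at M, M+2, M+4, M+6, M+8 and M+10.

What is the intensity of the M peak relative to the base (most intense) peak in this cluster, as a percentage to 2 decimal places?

Term probabilities: M 0.2496, M+2 0.3993, M+4 0.2555, M+6 0.0817, M+8 0.0131, M+10 0.0008. Base peak = M+2.
P(M+2) = C(5,1) × 0.75760^4 × 0.24240^1 = 5 × 0.32942751 × 0.2424 = 0.399266 (base)
P(M) = C(5,0) × 0.75760^5 × 0.24240^0 = 1 × 0.24957428 × 1.0000 = 0.249574
Relative intensity = 0.249574 / 0.399266 × 100 = 62.51

62.51%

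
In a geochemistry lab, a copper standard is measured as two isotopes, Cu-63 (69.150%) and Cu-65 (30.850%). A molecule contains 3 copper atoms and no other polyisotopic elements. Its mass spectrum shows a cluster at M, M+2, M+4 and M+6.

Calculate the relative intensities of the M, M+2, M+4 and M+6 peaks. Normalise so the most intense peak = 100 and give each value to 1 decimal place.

74.7 : 100.0 : 44.6 : 6.6

Each Cu atom is independently Cu-63 (p = 0.69150) or Cu-65 (q = 0.30850); the cluster is the binomial expansion (p + q)^3.
P(M) = 0.69150^3 = 0.330656
P(M+2) = 3 × 0.69150^2 × 0.30850^1 = 0.442548
P(M+4) = 3 × 0.69150^1 × 0.30850^2 = 0.197435
P(M+6) = 0.30850^3 = 0.029361
The M+2 peak is largest (0.442548); scaling to 100 gives 74.7 : 100.0 : 44.6 : 6.6.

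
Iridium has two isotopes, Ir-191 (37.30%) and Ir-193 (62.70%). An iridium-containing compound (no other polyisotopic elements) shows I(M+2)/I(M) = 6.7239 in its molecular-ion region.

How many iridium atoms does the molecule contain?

For n independent Ir atoms, I(M+2)/I(M) = n · (abundance Ir-193) / (abundance Ir-191) = n · 0.6270/0.3730.
n = 6.7239 × 0.3730/0.6270 = 4.00 ≈ 4

4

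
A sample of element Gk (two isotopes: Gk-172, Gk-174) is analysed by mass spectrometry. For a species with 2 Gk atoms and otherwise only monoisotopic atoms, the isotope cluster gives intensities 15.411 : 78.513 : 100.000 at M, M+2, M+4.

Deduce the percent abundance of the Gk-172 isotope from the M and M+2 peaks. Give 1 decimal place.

Let p = fractional abundance of Gk-172. I(M+2)/I(M) = [C(2,1)·p^1·(1−p)] / p^2 = 2·(1−p)/p = 78.513/15.411 = 5.0946
(1−p)/p = 5.0946/2 = 2.5473  ⇒  p = 1/(1 + 2.5473) = 0.2819
Gk-172: 28.2%, Gk-174: 71.8%.

28.2%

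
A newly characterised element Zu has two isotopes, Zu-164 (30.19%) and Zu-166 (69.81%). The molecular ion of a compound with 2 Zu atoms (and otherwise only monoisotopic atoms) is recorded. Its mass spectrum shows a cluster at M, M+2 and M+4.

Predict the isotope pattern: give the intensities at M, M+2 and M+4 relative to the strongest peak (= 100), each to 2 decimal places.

18.70 : 86.49 : 100.00

The 2 Zu atoms are independent, so intensities follow the terms of (0.3019 + 0.6981)^2.
P(M) = 0.3019^2 = 0.091144
P(M+2) = 2 × 0.3019^1 × 0.6981^1 = 0.421513
P(M+4) = 0.6981^2 = 0.487344
The M+4 peak is largest (0.487344); scaling to 100 gives 18.70 : 86.49 : 100.00.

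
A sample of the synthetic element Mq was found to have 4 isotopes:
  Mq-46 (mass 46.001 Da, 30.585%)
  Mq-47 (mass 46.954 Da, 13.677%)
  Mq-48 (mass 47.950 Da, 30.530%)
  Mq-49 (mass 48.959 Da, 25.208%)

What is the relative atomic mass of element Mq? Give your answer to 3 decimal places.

Ar = Σ fᵢ·mᵢ = 0.30585 × 46.001 + 0.13677 × 46.954 + 0.30530 × 47.950 + 0.25208 × 48.959
= 14.0694 + 6.4219 + 14.6391 + 12.3416 = 47.4720 Da

47.472 Da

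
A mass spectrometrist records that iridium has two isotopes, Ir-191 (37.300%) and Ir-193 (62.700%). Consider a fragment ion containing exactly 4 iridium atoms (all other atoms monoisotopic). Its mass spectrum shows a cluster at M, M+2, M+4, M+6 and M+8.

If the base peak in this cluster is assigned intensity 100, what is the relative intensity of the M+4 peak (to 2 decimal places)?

Binomial terms of (0.37300 + 0.62700)^4: M 0.0194, M+2 0.1302, M+4 0.3282, M+6 0.3678, M+8 0.1546 → M+6 is the base peak.
P(M+6) = C(4,3) × 0.37300^1 × 0.62700^3 = 4 × 0.3730 × 0.24649188 = 0.367766 (base)
P(M+4) = C(4,2) × 0.37300^2 × 0.62700^2 = 6 × 0.139129 × 0.393129 = 0.328174
Relative intensity = 0.328174 / 0.367766 × 100 = 89.23

89.23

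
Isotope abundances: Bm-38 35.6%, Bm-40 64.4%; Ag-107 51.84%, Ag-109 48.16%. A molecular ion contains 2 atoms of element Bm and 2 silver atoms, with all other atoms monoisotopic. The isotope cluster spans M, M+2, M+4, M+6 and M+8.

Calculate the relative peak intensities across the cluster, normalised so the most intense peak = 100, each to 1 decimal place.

Element Bm pattern (n=2): 0.126736 : 0.458528 : 0.414736
Silver pattern (n=2): 0.26873856 : 0.49932288 : 0.23193856
Convolve the two distributions (both contribute in 2-u steps):
  M: 0.126736×0.26873856 = 0.034059
  M+2: 0.126736×0.49932288 + 0.458528×0.26873856 = 0.186506
  M+4: 0.126736×0.23193856 + 0.458528×0.49932288 + 0.414736×0.26873856 = 0.369804
  M+6: 0.458528×0.23193856 + 0.414736×0.49932288 = 0.313437
  M+8: 0.414736×0.23193856 = 0.096193
Scale to base peak (0.369804) = 100: 9.2 : 50.4 : 100.0 : 84.8 : 26.0

9.2 : 50.4 : 100.0 : 84.8 : 26.0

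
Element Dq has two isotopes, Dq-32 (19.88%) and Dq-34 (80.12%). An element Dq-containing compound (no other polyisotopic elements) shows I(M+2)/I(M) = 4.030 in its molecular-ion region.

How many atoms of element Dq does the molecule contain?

1

For n independent Dq atoms, I(M+2)/I(M) = n · (abundance Dq-34) / (abundance Dq-32) = n · 0.8012/0.1988.
n = 4.030 × 0.1988/0.8012 = 1.00 ≈ 1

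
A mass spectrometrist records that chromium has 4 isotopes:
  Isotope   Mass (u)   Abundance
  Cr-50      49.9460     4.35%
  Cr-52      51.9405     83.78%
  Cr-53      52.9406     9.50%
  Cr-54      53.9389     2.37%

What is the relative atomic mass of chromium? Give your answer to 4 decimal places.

Weight each isotope mass by its fractional abundance: 0.0435 × 49.9460 + 0.8378 × 51.9405 + 0.0950 × 52.9406 + 0.0237 × 53.9389
= 2.17265 + 43.51575 + 5.02936 + 1.27835 = 51.99611 u

51.9961 u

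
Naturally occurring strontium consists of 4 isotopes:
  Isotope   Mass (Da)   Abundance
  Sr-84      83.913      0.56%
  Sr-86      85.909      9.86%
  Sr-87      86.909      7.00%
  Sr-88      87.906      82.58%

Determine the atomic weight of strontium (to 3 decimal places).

The abundance-weighted mean is 0.0056 × 83.913 + 0.0986 × 85.909 + 0.0700 × 86.909 + 0.8258 × 87.906
= 0.4699 + 8.4706 + 6.0836 + 72.5928 = 87.6169 Da

87.617 Da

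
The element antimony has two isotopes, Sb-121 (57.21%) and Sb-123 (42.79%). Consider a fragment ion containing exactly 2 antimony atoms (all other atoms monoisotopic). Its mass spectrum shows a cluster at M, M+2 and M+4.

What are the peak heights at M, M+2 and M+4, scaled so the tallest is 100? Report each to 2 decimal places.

66.85 : 100.00 : 37.40

Each Sb atom is independently Sb-121 (p = 0.5721) or Sb-123 (q = 0.4279); the cluster is the binomial expansion (p + q)^2.
P(M) = 0.5721^2 = 0.327298
P(M+2) = 2 × 0.5721^1 × 0.4279^1 = 0.489603
P(M+4) = 0.4279^2 = 0.183098
The M+2 peak is largest (0.489603); scaling to 100 gives 66.85 : 100.00 : 37.40.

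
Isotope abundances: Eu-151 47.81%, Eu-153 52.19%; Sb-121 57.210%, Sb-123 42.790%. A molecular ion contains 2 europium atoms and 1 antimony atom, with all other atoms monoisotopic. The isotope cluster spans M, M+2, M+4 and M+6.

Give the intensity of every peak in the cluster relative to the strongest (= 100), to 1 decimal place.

34.1 : 100.0 : 96.4 : 30.4

Europium pattern (n=2): 0.22857961 : 0.49904078 : 0.27237961
Antimony pattern (n=1): 0.5721 : 0.4279
Convolve the two distributions (both contribute in 2-u steps):
  M: 0.22857961×0.5721 = 0.130770
  M+2: 0.22857961×0.4279 + 0.49904078×0.5721 = 0.383310
  M+4: 0.49904078×0.4279 + 0.27237961×0.5721 = 0.369368
  M+6: 0.27237961×0.4279 = 0.116551
Scale to base peak (0.383310) = 100: 34.1 : 100.0 : 96.4 : 30.4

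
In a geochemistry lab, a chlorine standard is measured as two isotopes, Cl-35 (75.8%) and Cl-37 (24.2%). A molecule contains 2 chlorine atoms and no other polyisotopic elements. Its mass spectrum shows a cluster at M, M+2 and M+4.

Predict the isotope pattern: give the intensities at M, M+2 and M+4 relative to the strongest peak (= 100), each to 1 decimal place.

Each Cl atom is independently Cl-35 (p = 0.758) or Cl-37 (q = 0.242); the cluster is the binomial expansion (p + q)^2.
P(M) = 0.758^2 = 0.574564
P(M+2) = 2 × 0.758^1 × 0.242^1 = 0.366872
P(M+4) = 0.242^2 = 0.058564
The M peak is largest (0.574564); scaling to 100 gives 100.0 : 63.9 : 10.2.

100.0 : 63.9 : 10.2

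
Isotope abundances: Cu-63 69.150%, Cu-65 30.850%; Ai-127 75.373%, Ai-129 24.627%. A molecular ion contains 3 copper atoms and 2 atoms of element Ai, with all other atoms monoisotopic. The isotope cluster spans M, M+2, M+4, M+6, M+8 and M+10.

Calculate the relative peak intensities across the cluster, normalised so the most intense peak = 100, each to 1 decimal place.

Copper pattern (n=3): 0.33065611 : 0.44254842 : 0.19743483 : 0.02936064
Element Ai pattern (n=2): 0.56810891 : 0.37124217 : 0.06064891
Convolve the two distributions (both contribute in 2-u steps):
  M: 0.33065611×0.56810891 = 0.187849
  M+2: 0.33065611×0.37124217 + 0.44254842×0.56810891 = 0.374169
  M+4: 0.33065611×0.06064891 + 0.44254842×0.37124217 + 0.19743483×0.56810891 = 0.296511
  M+6: 0.44254842×0.06064891 + 0.19743483×0.37124217 + 0.02936064×0.56810891 = 0.116816
  M+8: 0.19743483×0.06064891 + 0.02936064×0.37124217 = 0.022874
  M+10: 0.02936064×0.06064891 = 0.001781
Scale to base peak (0.374169) = 100: 50.2 : 100.0 : 79.2 : 31.2 : 6.1 : 0.5

50.2 : 100.0 : 79.2 : 31.2 : 6.1 : 0.5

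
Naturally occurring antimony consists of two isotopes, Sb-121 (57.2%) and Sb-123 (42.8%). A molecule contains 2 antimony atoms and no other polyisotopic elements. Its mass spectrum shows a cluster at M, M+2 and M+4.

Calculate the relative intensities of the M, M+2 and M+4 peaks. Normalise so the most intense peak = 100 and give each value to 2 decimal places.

Each Sb atom is independently Sb-121 (p = 0.572) or Sb-123 (q = 0.428); the cluster is the binomial expansion (p + q)^2.
P(M) = 0.572^2 = 0.327184
P(M+2) = 2 × 0.572^1 × 0.428^1 = 0.489632
P(M+4) = 0.428^2 = 0.183184
The M+2 peak is largest (0.489632); scaling to 100 gives 66.82 : 100.00 : 37.41.

66.82 : 100.00 : 37.41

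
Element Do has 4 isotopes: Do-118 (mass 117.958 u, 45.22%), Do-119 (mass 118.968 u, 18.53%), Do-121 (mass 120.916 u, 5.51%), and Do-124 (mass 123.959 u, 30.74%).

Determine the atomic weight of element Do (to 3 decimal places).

The abundance-weighted mean is 0.4522 × 117.958 + 0.1853 × 118.968 + 0.0551 × 120.916 + 0.3074 × 123.959
= 53.3406 + 22.0448 + 6.6625 + 38.1050 = 120.1529 u

120.153 u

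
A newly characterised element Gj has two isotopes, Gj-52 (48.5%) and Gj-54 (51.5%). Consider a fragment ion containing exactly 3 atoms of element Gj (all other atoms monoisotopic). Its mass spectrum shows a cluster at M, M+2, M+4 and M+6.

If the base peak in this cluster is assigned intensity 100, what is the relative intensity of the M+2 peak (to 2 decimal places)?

Term probabilities: M 0.1141, M+2 0.3634, M+4 0.3859, M+6 0.1366. Base peak = M+4.
P(M+4) = C(3,2) × 0.485^1 × 0.515^2 = 3 × 0.4850 × 0.265225 = 0.385902 (base)
P(M+2) = C(3,1) × 0.485^2 × 0.515^1 = 3 × 0.235225 × 0.5150 = 0.363423
Relative intensity = 0.363423 / 0.385902 × 100 = 94.17

94.17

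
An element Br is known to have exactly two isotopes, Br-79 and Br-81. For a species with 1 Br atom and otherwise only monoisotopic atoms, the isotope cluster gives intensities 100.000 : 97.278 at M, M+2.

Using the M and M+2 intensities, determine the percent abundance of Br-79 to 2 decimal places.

50.69%

Let p = fractional abundance of Br-79. I(M+2)/I(M) = [C(1,1)·p^0·(1−p)] / p^1 = 1·(1−p)/p = 97.278/100.000 = 0.9728
(1−p)/p = 0.9728/1 = 0.9728  ⇒  p = 1/(1 + 0.9728) = 0.5069
Br-79: 50.69%, Br-81: 49.31%.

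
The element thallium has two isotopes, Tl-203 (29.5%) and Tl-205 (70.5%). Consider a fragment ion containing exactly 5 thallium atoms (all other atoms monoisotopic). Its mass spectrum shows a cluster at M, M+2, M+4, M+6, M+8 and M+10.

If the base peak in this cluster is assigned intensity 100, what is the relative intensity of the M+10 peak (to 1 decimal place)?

47.8

Binomial terms of (0.295 + 0.705)^5: M 0.0022, M+2 0.0267, M+4 0.1276, M+6 0.3049, M+8 0.3644, M+10 0.1742 → M+8 is the base peak.
P(M+8) = C(5,4) × 0.295^1 × 0.705^4 = 5 × 0.2950 × 0.24703385 = 0.364375 (base)
P(M+10) = C(5,5) × 0.295^0 × 0.705^5 = 1 × 1.0000 × 0.17415886 = 0.174159
Relative intensity = 0.174159 / 0.364375 × 100 = 47.8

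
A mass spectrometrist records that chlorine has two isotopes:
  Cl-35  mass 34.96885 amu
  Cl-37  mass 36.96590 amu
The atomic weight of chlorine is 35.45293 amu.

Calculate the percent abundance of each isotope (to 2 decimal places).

Cl-35: 75.76%, Cl-37: 24.24%

Writing the weighted mean with unknown fraction x of Cl-35:
34.96885·x + 36.96590·(1 − x) = 35.45293
(34.96885 − 36.96590)·x = 35.45293 − 36.96590
x = -1.51297 / -1.99705 = 0.75760 → 75.76% Cl-35, 24.24% Cl-37.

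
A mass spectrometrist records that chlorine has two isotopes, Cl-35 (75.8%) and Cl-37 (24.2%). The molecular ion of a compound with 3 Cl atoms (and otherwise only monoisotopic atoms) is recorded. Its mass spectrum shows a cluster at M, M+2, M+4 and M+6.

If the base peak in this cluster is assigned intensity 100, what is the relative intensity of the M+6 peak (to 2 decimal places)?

Binomial terms of (0.758 + 0.242)^3: M 0.4355, M+2 0.4171, M+4 0.1332, M+6 0.0142 → M is the base peak.
P(M) = C(3,0) × 0.758^3 × 0.242^0 = 1 × 0.43551951 × 1.0000 = 0.435520 (base)
P(M+6) = C(3,3) × 0.758^0 × 0.242^3 = 1 × 1.0000 × 0.01417249 = 0.014172
Relative intensity = 0.014172 / 0.435520 × 100 = 3.25

3.25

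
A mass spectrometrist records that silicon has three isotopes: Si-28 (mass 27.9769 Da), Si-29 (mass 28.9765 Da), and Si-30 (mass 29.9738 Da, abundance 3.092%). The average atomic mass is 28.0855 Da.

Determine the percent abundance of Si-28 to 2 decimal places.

Let x and y be the fractions of Si-28 and Si-29. Then x + y = 1 − 0.03092 = 0.96908 and 27.9769x + 28.9765y = 28.0855 − 0.03092×29.9738 = 27.158710104.
Substituting: 27.9769x + 28.9765(0.96908 − x) = 27.158710104
(27.9769 − 28.9765)x = -0.921836516  ⇒  x = 0.92221, y = 0.04687
Si-28: 92.22%, Si-29: 4.69%.

92.22%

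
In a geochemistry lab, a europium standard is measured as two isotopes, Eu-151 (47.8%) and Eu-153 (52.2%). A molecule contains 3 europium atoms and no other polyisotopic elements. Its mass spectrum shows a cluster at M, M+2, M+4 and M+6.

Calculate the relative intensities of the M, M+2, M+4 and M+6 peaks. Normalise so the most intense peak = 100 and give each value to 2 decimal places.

27.95 : 91.57 : 100.00 : 36.40

Each Eu atom is independently Eu-151 (p = 0.478) or Eu-153 (q = 0.522); the cluster is the binomial expansion (p + q)^3.
P(M) = 0.478^3 = 0.109215
P(M+2) = 3 × 0.478^2 × 0.522^1 = 0.357806
P(M+4) = 3 × 0.478^1 × 0.522^2 = 0.390742
P(M+6) = 0.522^3 = 0.142237
The M+4 peak is largest (0.390742); scaling to 100 gives 27.95 : 91.57 : 100.00 : 36.40.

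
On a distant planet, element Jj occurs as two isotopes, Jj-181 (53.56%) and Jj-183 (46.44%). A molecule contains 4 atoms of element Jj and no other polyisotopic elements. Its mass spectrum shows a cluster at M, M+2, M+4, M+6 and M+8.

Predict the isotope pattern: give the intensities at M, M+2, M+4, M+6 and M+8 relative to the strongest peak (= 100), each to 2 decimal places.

Each Jj atom is independently Jj-181 (p = 0.5356) or Jj-183 (q = 0.4644); the cluster is the binomial expansion (p + q)^4.
P(M) = 0.5356^4 = 0.082293
P(M+2) = 4 × 0.5356^3 × 0.4644^1 = 0.285413
P(M+4) = 6 × 0.5356^2 × 0.4644^2 = 0.371208
P(M+6) = 4 × 0.5356^1 × 0.4644^3 = 0.214574
P(M+8) = 0.4644^4 = 0.046512
The M+4 peak is largest (0.371208); scaling to 100 gives 22.17 : 76.89 : 100.00 : 57.80 : 12.53.

22.17 : 76.89 : 100.00 : 57.80 : 12.53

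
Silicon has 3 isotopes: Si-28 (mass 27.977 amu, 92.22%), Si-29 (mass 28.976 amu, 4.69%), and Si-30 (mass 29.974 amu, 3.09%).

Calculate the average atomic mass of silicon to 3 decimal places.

Ar = Σ fᵢ·mᵢ = 0.9222 × 27.977 + 0.0469 × 28.976 + 0.0309 × 29.974
= 25.8004 + 1.3590 + 0.9262 = 28.0856 amu

28.086 amu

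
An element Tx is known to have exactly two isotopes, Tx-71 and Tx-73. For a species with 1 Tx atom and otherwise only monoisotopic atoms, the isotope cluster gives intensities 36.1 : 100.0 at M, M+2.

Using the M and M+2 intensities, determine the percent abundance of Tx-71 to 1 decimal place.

26.5%

If p is the fraction of Tx that is Tx-71, then I(M+2)/I(M) = [C(1,1)·p^0·(1−p)] / p^1 = 1·(1−p)/p = 100.0/36.1 = 2.7701
(1−p)/p = 2.7701/1 = 2.7701  ⇒  p = 1/(1 + 2.7701) = 0.2652
Tx-71: 26.5%, Tx-73: 73.5%.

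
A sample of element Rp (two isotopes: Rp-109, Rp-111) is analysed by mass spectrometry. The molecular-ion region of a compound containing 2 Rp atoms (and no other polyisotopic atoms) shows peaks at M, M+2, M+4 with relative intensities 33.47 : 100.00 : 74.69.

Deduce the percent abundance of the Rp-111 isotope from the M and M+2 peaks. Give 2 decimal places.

Write p for the Rp-109 fraction. I(M+2)/I(M) = [C(2,1)·p^1·(1−p)] / p^2 = 2·(1−p)/p = 100.00/33.47 = 2.9878
(1−p)/p = 2.9878/2 = 1.4939  ⇒  p = 1/(1 + 1.4939) = 0.4010
Rp-109: 40.10%, Rp-111: 59.90%.

59.90%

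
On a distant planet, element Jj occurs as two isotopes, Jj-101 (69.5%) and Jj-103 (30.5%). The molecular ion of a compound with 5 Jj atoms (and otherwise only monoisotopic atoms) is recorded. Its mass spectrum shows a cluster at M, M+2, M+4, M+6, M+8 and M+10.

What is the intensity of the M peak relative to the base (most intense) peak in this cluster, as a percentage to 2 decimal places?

45.57%

Term probabilities: M 0.1622, M+2 0.3558, M+4 0.3123, M+6 0.1370, M+8 0.0301, M+10 0.0026. Base peak = M+2.
P(M+2) = C(5,1) × 0.695^4 × 0.305^1 = 5 × 0.23331315 × 0.3050 = 0.355803 (base)
P(M) = C(5,0) × 0.695^5 × 0.305^0 = 1 × 0.16215264 × 1.0000 = 0.162153
Relative intensity = 0.162153 / 0.355803 × 100 = 45.57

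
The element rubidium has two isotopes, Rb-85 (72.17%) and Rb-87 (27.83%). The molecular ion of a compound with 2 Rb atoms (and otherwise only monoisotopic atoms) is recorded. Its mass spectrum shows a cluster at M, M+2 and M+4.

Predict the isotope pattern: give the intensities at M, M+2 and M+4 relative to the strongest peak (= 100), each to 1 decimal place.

100.0 : 77.1 : 14.9

The 2 Rb atoms are independent, so intensities follow the terms of (0.7217 + 0.2783)^2.
P(M) = 0.7217^2 = 0.520851
P(M+2) = 2 × 0.7217^1 × 0.2783^1 = 0.401698
P(M+4) = 0.2783^2 = 0.077451
The M peak is largest (0.520851); scaling to 100 gives 100.0 : 77.1 : 14.9.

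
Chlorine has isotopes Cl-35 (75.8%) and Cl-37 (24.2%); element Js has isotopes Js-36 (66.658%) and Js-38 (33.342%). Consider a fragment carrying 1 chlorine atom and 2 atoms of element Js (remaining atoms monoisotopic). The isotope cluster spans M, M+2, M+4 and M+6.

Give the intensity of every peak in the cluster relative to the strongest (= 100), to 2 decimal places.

Chlorine pattern (n=1): 0.7580 : 0.2420
Element Js pattern (n=2): 0.4443289 : 0.44450221 : 0.1111689
Convolve the two distributions (both contribute in 2-u steps):
  M: 0.7580×0.4443289 = 0.336801
  M+2: 0.7580×0.44450221 + 0.2420×0.4443289 = 0.444460
  M+4: 0.7580×0.1111689 + 0.2420×0.44450221 = 0.191836
  M+6: 0.2420×0.1111689 = 0.026903
Scale to base peak (0.444460) = 100: 75.78 : 100.00 : 43.16 : 6.05

75.78 : 100.00 : 43.16 : 6.05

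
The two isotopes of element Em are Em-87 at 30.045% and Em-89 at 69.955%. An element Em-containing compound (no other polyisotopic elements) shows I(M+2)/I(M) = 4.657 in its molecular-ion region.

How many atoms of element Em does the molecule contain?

2

For n independent Em atoms, I(M+2)/I(M) = n · (abundance Em-89) / (abundance Em-87) = n · 0.69955/0.30045.
n = 4.657 × 0.30045/0.69955 = 2.00 ≈ 2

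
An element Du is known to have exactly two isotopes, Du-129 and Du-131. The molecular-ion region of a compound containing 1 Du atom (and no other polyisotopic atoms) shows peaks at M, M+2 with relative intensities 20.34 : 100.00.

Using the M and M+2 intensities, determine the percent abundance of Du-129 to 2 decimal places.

16.90%

Write p for the Du-129 fraction. I(M+2)/I(M) = [C(1,1)·p^0·(1−p)] / p^1 = 1·(1−p)/p = 100.00/20.34 = 4.9164
(1−p)/p = 4.9164/1 = 4.9164  ⇒  p = 1/(1 + 4.9164) = 0.1690
Du-129: 16.90%, Du-131: 83.10%.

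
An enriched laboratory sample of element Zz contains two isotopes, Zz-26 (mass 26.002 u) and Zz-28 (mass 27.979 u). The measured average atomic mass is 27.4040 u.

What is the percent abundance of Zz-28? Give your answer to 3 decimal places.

70.916%

Writing the weighted mean with unknown fraction x of Zz-26:
26.002·x + 27.979·(1 − x) = 27.4040
(26.002 − 27.979)·x = 27.4040 − 27.979
x = -0.5750 / -1.977 = 0.29084 → 29.084% Zz-26, 70.916% Zz-28.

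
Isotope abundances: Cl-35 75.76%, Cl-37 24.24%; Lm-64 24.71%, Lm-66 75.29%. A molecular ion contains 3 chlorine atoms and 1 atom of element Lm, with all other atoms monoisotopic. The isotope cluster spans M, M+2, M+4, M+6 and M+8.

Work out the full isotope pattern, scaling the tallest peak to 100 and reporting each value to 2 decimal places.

24.96 : 100.00 : 80.66 : 24.17 : 2.49

Chlorine pattern (n=3): 0.4348304 : 0.41738208 : 0.13354464 : 0.01424288
Element Lm pattern (n=1): 0.2471 : 0.7529
Convolve the two distributions (both contribute in 2-u steps):
  M: 0.4348304×0.2471 = 0.107447
  M+2: 0.4348304×0.7529 + 0.41738208×0.2471 = 0.430519
  M+4: 0.41738208×0.7529 + 0.13354464×0.2471 = 0.347246
  M+6: 0.13354464×0.7529 + 0.01424288×0.2471 = 0.104065
  M+8: 0.01424288×0.7529 = 0.010723
Scale to base peak (0.430519) = 100: 24.96 : 100.00 : 80.66 : 24.17 : 2.49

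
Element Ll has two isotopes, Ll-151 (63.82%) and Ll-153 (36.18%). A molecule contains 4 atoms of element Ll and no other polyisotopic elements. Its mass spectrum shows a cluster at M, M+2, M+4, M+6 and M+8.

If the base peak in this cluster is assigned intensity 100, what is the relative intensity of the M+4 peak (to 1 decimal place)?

Binomial terms of (0.6382 + 0.3618)^4: M 0.1659, M+2 0.3762, M+4 0.3199, M+6 0.1209, M+8 0.0171 → M+2 is the base peak.
P(M+2) = C(4,1) × 0.6382^3 × 0.3618^1 = 4 × 0.25993837 × 0.3618 = 0.376183 (base)
P(M+4) = C(4,2) × 0.6382^2 × 0.3618^2 = 6 × 0.40729924 × 0.13089924 = 0.319891
Relative intensity = 0.319891 / 0.376183 × 100 = 85.0

85.0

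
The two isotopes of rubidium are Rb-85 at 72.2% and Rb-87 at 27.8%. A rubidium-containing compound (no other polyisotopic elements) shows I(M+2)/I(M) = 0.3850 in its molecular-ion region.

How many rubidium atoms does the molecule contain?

1

For n independent Rb atoms, I(M+2)/I(M) = n · (abundance Rb-87) / (abundance Rb-85) = n · 0.278/0.722.
n = 0.3850 × 0.722/0.278 = 1.00 ≈ 1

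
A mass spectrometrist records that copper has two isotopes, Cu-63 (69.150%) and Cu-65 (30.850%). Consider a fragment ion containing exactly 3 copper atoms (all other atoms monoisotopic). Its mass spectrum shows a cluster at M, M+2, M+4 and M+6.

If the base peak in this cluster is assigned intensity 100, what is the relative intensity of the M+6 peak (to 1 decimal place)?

6.6

Term probabilities: M 0.3307, M+2 0.4425, M+4 0.1974, M+6 0.0294. Base peak = M+2.
P(M+2) = C(3,1) × 0.69150^2 × 0.30850^1 = 3 × 0.47817225 × 0.3085 = 0.442548 (base)
P(M+6) = C(3,3) × 0.69150^0 × 0.30850^3 = 1 × 1.0000 × 0.02936064 = 0.029361
Relative intensity = 0.029361 / 0.442548 × 100 = 6.6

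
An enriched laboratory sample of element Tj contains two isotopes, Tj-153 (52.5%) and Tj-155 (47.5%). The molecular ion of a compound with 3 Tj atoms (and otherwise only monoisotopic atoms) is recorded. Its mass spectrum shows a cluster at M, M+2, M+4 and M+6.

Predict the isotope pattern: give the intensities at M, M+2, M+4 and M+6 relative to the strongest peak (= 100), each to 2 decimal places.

Expanding (0.525 + 0.475)^3:
P(M) = 0.525^3 = 0.144703
P(M+2) = 3 × 0.525^2 × 0.475^1 = 0.392766
P(M+4) = 3 × 0.525^1 × 0.475^2 = 0.355359
P(M+6) = 0.475^3 = 0.107172
The M+2 peak is largest (0.392766); scaling to 100 gives 36.84 : 100.00 : 90.48 : 27.29.

36.84 : 100.00 : 90.48 : 27.29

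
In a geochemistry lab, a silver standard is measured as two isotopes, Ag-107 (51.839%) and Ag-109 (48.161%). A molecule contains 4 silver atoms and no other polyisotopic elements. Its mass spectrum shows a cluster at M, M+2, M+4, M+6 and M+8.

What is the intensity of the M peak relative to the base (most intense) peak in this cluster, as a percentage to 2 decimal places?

19.31%

Term probabilities: M 0.0722, M+2 0.2684, M+4 0.3740, M+6 0.2316, M+8 0.0538. Base peak = M+4.
P(M+4) = C(4,2) × 0.51839^2 × 0.48161^2 = 6 × 0.26872819 × 0.23194819 = 0.373986 (base)
P(M) = C(4,0) × 0.51839^4 × 0.48161^0 = 1 × 0.07221484 × 1.0000 = 0.072215
Relative intensity = 0.072215 / 0.373986 × 100 = 19.31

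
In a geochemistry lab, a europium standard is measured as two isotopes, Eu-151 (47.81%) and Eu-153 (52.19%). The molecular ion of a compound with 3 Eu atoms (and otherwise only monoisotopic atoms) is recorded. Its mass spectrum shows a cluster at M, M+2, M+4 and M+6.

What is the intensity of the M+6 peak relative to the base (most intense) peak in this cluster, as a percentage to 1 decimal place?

36.4%

Binomial terms of (0.4781 + 0.5219)^3: M 0.1093, M+2 0.3579, M+4 0.3907, M+6 0.1422 → M+4 is the base peak.
P(M+4) = C(3,2) × 0.4781^1 × 0.5219^2 = 3 × 0.4781 × 0.27237961 = 0.390674 (base)
P(M+6) = C(3,3) × 0.4781^0 × 0.5219^3 = 1 × 1.0000 × 0.14215492 = 0.142155
Relative intensity = 0.142155 / 0.390674 × 100 = 36.4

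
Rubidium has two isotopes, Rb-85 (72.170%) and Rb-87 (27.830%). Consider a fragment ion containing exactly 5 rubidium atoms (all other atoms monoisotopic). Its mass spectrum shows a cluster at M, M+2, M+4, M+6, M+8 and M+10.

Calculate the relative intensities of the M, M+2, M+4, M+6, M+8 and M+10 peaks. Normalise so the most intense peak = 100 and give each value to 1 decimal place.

51.9 : 100.0 : 77.1 : 29.7 : 5.7 : 0.4

The 5 Rb atoms are independent, so intensities follow the terms of (0.72170 + 0.27830)^5.
P(M) = 0.72170^5 = 0.195787
P(M+2) = 5 × 0.72170^4 × 0.27830^1 = 0.377494
P(M+4) = 10 × 0.72170^3 × 0.27830^2 = 0.291136
P(M+6) = 10 × 0.72170^2 × 0.27830^3 = 0.112267
P(M+8) = 5 × 0.72170^1 × 0.27830^4 = 0.021646
P(M+10) = 0.27830^5 = 0.001669
The M+2 peak is largest (0.377494); scaling to 100 gives 51.9 : 100.0 : 77.1 : 29.7 : 5.7 : 0.4.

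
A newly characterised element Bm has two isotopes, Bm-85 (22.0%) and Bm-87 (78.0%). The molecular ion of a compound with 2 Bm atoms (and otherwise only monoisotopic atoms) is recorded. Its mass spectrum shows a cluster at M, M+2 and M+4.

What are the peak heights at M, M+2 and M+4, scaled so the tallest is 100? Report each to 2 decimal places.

The 2 Bm atoms are independent, so intensities follow the terms of (0.220 + 0.780)^2.
P(M) = 0.220^2 = 0.048400
P(M+2) = 2 × 0.220^1 × 0.780^1 = 0.343200
P(M+4) = 0.780^2 = 0.608400
The M+4 peak is largest (0.608400); scaling to 100 gives 7.96 : 56.41 : 100.00.

7.96 : 56.41 : 100.00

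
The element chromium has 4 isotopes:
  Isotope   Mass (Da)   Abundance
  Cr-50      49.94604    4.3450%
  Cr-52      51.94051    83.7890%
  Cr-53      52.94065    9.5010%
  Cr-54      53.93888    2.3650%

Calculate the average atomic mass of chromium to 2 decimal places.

52.00 Da

Average mass = Σ (abundance × isotope mass) = 0.043450 × 49.94604 + 0.837890 × 51.94051 + 0.095010 × 52.94065 + 0.023650 × 53.93888
= 2.170155 + 43.520434 + 5.029891 + 1.275655 = 51.996135 Da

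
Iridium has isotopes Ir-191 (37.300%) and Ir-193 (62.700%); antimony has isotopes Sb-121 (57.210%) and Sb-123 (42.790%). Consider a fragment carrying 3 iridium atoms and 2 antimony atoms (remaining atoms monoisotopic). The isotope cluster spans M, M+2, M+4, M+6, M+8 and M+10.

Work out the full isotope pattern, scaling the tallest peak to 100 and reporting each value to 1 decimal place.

4.9 : 32.3 : 81.9 : 100.0 : 58.5 : 13.1

Iridium pattern (n=3): 0.05189512 : 0.26170165 : 0.43991135 : 0.24649188
Antimony pattern (n=2): 0.32729841 : 0.48960318 : 0.18309841
Convolve the two distributions (both contribute in 2-u steps):
  M: 0.05189512×0.32729841 = 0.016985
  M+2: 0.05189512×0.48960318 + 0.26170165×0.32729841 = 0.111063
  M+4: 0.05189512×0.18309841 + 0.26170165×0.48960318 + 0.43991135×0.32729841 = 0.281614
  M+6: 0.26170165×0.18309841 + 0.43991135×0.48960318 + 0.24649188×0.32729841 = 0.343976
  M+8: 0.43991135×0.18309841 + 0.24649188×0.48960318 = 0.201230
  M+10: 0.24649188×0.18309841 = 0.045132
Scale to base peak (0.343976) = 100: 4.9 : 32.3 : 81.9 : 100.0 : 58.5 : 13.1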